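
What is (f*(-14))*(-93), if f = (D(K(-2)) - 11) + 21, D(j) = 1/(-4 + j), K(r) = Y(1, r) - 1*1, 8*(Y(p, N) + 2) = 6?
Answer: 320292/25 ≈ 12812.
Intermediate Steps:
Y(p, N) = -5/4 (Y(p, N) = -2 + (⅛)*6 = -2 + ¾ = -5/4)
K(r) = -9/4 (K(r) = -5/4 - 1*1 = -5/4 - 1 = -9/4)
f = 246/25 (f = (1/(-4 - 9/4) - 11) + 21 = (1/(-25/4) - 11) + 21 = (-4/25 - 11) + 21 = -279/25 + 21 = 246/25 ≈ 9.8400)
(f*(-14))*(-93) = ((246/25)*(-14))*(-93) = -3444/25*(-93) = 320292/25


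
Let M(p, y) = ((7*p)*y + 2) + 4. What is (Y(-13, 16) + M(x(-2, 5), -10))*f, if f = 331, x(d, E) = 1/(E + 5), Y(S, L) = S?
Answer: -4634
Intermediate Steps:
x(d, E) = 1/(5 + E)
M(p, y) = 6 + 7*p*y (M(p, y) = (7*p*y + 2) + 4 = (2 + 7*p*y) + 4 = 6 + 7*p*y)
(Y(-13, 16) + M(x(-2, 5), -10))*f = (-13 + (6 + 7*(-10)/(5 + 5)))*331 = (-13 + (6 + 7*(-10)/10))*331 = (-13 + (6 + 7*(⅒)*(-10)))*331 = (-13 + (6 - 7))*331 = (-13 - 1)*331 = -14*331 = -4634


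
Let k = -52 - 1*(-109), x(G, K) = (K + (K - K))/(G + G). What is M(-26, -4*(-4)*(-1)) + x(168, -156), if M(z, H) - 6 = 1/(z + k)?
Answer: 4833/868 ≈ 5.5680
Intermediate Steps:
x(G, K) = K/(2*G) (x(G, K) = (K + 0)/((2*G)) = K*(1/(2*G)) = K/(2*G))
k = 57 (k = -52 + 109 = 57)
M(z, H) = 6 + 1/(57 + z) (M(z, H) = 6 + 1/(z + 57) = 6 + 1/(57 + z))
M(-26, -4*(-4)*(-1)) + x(168, -156) = (343 + 6*(-26))/(57 - 26) + (½)*(-156)/168 = (343 - 156)/31 + (½)*(-156)*(1/168) = (1/31)*187 - 13/28 = 187/31 - 13/28 = 4833/868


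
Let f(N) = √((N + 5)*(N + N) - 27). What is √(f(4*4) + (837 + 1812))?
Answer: √(2649 + √645) ≈ 51.715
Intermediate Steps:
f(N) = √(-27 + 2*N*(5 + N)) (f(N) = √((5 + N)*(2*N) - 27) = √(2*N*(5 + N) - 27) = √(-27 + 2*N*(5 + N)))
√(f(4*4) + (837 + 1812)) = √(√(-27 + 2*(4*4)² + 10*(4*4)) + (837 + 1812)) = √(√(-27 + 2*16² + 10*16) + 2649) = √(√(-27 + 2*256 + 160) + 2649) = √(√(-27 + 512 + 160) + 2649) = √(√645 + 2649) = √(2649 + √645)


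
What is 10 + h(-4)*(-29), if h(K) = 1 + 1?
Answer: -48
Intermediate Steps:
h(K) = 2
10 + h(-4)*(-29) = 10 + 2*(-29) = 10 - 58 = -48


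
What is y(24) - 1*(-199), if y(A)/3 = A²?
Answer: 1927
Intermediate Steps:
y(A) = 3*A²
y(24) - 1*(-199) = 3*24² - 1*(-199) = 3*576 + 199 = 1728 + 199 = 1927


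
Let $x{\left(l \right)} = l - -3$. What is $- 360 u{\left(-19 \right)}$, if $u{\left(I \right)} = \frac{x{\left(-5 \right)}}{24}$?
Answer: $30$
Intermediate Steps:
$x{\left(l \right)} = 3 + l$ ($x{\left(l \right)} = l + 3 = 3 + l$)
$u{\left(I \right)} = - \frac{1}{12}$ ($u{\left(I \right)} = \frac{3 - 5}{24} = \left(-2\right) \frac{1}{24} = - \frac{1}{12}$)
$- 360 u{\left(-19 \right)} = \left(-360\right) \left(- \frac{1}{12}\right) = 30$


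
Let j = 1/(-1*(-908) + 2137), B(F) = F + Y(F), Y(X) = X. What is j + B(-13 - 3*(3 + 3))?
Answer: -188789/3045 ≈ -62.000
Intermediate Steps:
B(F) = 2*F (B(F) = F + F = 2*F)
j = 1/3045 (j = 1/(908 + 2137) = 1/3045 ≈ 0.00032841)
j + B(-13 - 3*(3 + 3)) = 1/3045 + 2*(-13 - 3*(3 + 3)) = 1/3045 + 2*(-13 - 3*6) = 1/3045 + 2*(-13 - 18) = 1/3045 + 2*(-31) = 1/3045 - 62 = -188789/3045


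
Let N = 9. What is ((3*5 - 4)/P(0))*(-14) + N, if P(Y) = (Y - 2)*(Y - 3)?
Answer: -50/3 ≈ -16.667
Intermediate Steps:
P(Y) = (-3 + Y)*(-2 + Y) (P(Y) = (-2 + Y)*(-3 + Y) = (-3 + Y)*(-2 + Y))
((3*5 - 4)/P(0))*(-14) + N = ((3*5 - 4)/(6 + 0**2 - 5*0))*(-14) + 9 = ((15 - 4)/(6 + 0 + 0))*(-14) + 9 = (11/6)*(-14) + 9 = -77/3 + 9 = -50/3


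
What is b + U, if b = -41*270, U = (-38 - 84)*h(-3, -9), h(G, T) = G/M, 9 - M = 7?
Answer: -10887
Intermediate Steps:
M = 2 (M = 9 - 1*7 = 9 - 7 = 2)
h(G, T) = G/2
U = 183 (U = (-38 - 84)*((½)*(-3)) = -122*(-3/2) = 183)
b = -11070
b + U = -11070 + 183 = -10887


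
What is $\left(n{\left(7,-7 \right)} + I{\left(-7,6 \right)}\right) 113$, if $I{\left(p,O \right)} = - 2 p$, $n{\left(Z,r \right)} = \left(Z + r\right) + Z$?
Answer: $2373$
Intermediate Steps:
$n{\left(Z,r \right)} = r + 2 Z$
$\left(n{\left(7,-7 \right)} + I{\left(-7,6 \right)}\right) 113 = \left(\left(-7 + 2 \cdot 7\right) - -14\right) 113 = \left(\left(-7 + 14\right) + 14\right) 113 = \left(7 + 14\right) 113 = 21 \cdot 113 = 2373$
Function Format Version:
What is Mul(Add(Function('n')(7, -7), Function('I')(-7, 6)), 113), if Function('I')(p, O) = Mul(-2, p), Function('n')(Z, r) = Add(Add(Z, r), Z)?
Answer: 2373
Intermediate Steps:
Function('n')(Z, r) = Add(r, Mul(2, Z))
Mul(Add(Function('n')(7, -7), Function('I')(-7, 6)), 113) = Mul(Add(Add(-7, Mul(2, 7)), Mul(-2, -7)), 113) = Mul(Add(Add(-7, 14), 14), 113) = Mul(Add(7, 14), 113) = Mul(21, 113) = 2373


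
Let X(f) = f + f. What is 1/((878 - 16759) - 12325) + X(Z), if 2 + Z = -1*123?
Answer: -7051501/28206 ≈ -250.00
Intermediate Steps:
Z = -125 (Z = -2 - 1*123 = -2 - 123 = -125)
X(f) = 2*f
1/((878 - 16759) - 12325) + X(Z) = 1/((878 - 16759) - 12325) + 2*(-125) = 1/(-15881 - 12325) - 250 = 1/(-28206) - 250 = -1/28206 - 250 = -7051501/28206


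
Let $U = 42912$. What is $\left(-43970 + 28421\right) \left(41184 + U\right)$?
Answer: $-1307608704$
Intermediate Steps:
$\left(-43970 + 28421\right) \left(41184 + U\right) = \left(-43970 + 28421\right) \left(41184 + 42912\right) = \left(-15549\right) 84096 = -1307608704$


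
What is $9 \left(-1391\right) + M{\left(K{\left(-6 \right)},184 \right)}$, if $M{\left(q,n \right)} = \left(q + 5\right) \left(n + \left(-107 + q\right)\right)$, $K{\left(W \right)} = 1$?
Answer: $-12051$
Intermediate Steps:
$M{\left(q,n \right)} = \left(5 + q\right) \left(-107 + n + q\right)$
$9 \left(-1391\right) + M{\left(K{\left(-6 \right)},184 \right)} = 9 \left(-1391\right) + \left(-535 + 1^{2} - 102 + 5 \cdot 184 + 184 \cdot 1\right) = -12519 + \left(-535 + 1 - 102 + 920 + 184\right) = -12519 + 468 = -12051$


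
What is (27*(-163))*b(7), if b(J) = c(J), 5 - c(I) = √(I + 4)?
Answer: -22005 + 4401*√11 ≈ -7408.5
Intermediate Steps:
c(I) = 5 - √(4 + I) (c(I) = 5 - √(I + 4) = 5 - √(4 + I))
b(J) = 5 - √(4 + J)
(27*(-163))*b(7) = (27*(-163))*(5 - √(4 + 7)) = -4401*(5 - √11) = -22005 + 4401*√11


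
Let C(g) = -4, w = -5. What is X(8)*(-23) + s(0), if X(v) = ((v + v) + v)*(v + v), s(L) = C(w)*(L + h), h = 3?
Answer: -8844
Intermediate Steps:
s(L) = -12 - 4*L (s(L) = -4*(L + 3) = -4*(3 + L) = -12 - 4*L)
X(v) = 6*v² (X(v) = (2*v + v)*(2*v) = (3*v)*(2*v) = 6*v²)
X(8)*(-23) + s(0) = (6*8²)*(-23) + (-12 - 4*0) = (6*64)*(-23) + (-12 + 0) = 384*(-23) - 12 = -8832 - 12 = -8844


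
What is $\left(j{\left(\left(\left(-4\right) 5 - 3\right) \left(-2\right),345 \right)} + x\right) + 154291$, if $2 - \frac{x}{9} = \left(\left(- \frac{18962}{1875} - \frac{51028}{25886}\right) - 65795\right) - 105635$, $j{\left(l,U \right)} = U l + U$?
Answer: $\frac{13861166380498}{8089375} \approx 1.7135 \cdot 10^{6}$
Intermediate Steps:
$j{\left(l,U \right)} = U + U l$
$x = \frac{12481879406748}{8089375}$ ($x = 18 - 9 \left(\left(\left(- \frac{18962}{1875} - \frac{51028}{25886}\right) - 65795\right) - 105635\right) = 18 - 9 \left(\left(\left(\left(-18962\right) \frac{1}{1875} - \frac{25514}{12943}\right) - 65795\right) - 105635\right) = 18 - 9 \left(\left(\left(- \frac{18962}{1875} - \frac{25514}{12943}\right) - 65795\right) - 105635\right) = 18 - 9 \left(\left(- \frac{293263916}{24268125} - 65795\right) - 105635\right) = 18 - 9 \left(- \frac{1597014548291}{24268125} - 105635\right) = 18 - - \frac{12481733797998}{8089375} = 18 + \frac{12481733797998}{8089375} = \frac{12481879406748}{8089375} \approx 1.543 \cdot 10^{6}$)
$\left(j{\left(\left(\left(-4\right) 5 - 3\right) \left(-2\right),345 \right)} + x\right) + 154291 = \left(345 \left(1 + \left(\left(-4\right) 5 - 3\right) \left(-2\right)\right) + \frac{12481879406748}{8089375}\right) + 154291 = \left(345 \left(1 + \left(-20 - 3\right) \left(-2\right)\right) + \frac{12481879406748}{8089375}\right) + 154291 = \left(345 \left(1 - -46\right) + \frac{12481879406748}{8089375}\right) + 154291 = \left(345 \left(1 + 46\right) + \frac{12481879406748}{8089375}\right) + 154291 = \left(345 \cdot 47 + \frac{12481879406748}{8089375}\right) + 154291 = \left(16215 + \frac{12481879406748}{8089375}\right) + 154291 = \frac{12613048622373}{8089375} + 154291 = \frac{13861166380498}{8089375}$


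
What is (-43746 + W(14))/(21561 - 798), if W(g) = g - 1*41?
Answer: -14591/6921 ≈ -2.1082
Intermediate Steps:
W(g) = -41 + g (W(g) = g - 41 = -41 + g)
(-43746 + W(14))/(21561 - 798) = (-43746 + (-41 + 14))/(21561 - 798) = (-43746 - 27)/20763 = -43773*1/20763 = -14591/6921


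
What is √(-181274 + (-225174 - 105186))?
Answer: I*√511634 ≈ 715.29*I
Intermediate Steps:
√(-181274 + (-225174 - 105186)) = √(-181274 - 330360) = √(-511634) = I*√511634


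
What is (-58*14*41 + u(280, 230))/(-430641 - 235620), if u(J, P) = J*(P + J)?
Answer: -109508/666261 ≈ -0.16436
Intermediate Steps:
u(J, P) = J*(J + P)
(-58*14*41 + u(280, 230))/(-430641 - 235620) = (-58*14*41 + 280*(280 + 230))/(-430641 - 235620) = (-812*41 + 280*510)/(-666261) = (-33292 + 142800)*(-1/666261) = 109508*(-1/666261) = -109508/666261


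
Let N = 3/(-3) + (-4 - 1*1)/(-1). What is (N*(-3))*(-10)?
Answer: 120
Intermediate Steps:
N = 4 (N = 3*(-⅓) + (-4 - 1)*(-1) = -1 - 5*(-1) = -1 + 5 = 4)
(N*(-3))*(-10) = (4*(-3))*(-10) = -12*(-10) = 120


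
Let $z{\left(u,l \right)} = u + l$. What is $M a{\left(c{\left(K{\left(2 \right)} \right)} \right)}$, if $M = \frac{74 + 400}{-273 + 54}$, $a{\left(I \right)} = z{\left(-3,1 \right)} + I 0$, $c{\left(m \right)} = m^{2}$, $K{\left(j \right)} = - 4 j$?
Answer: $\frac{316}{73} \approx 4.3288$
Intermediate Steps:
$z{\left(u,l \right)} = l + u$
$a{\left(I \right)} = -2$ ($a{\left(I \right)} = \left(1 - 3\right) + I 0 = -2 + 0 = -2$)
$M = - \frac{158}{73}$ ($M = \frac{474}{-219} = 474 \left(- \frac{1}{219}\right) = - \frac{158}{73} \approx -2.1644$)
$M a{\left(c{\left(K{\left(2 \right)} \right)} \right)} = \left(- \frac{158}{73}\right) \left(-2\right) = \frac{316}{73}$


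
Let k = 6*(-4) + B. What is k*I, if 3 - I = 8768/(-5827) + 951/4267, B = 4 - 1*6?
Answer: -2768038156/24863809 ≈ -111.33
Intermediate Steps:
B = -2 (B = 4 - 6 = -2)
k = -26 (k = 6*(-4) - 2 = -24 - 2 = -26)
I = 106463006/24863809 (I = 3 - (8768/(-5827) + 951/4267) = 3 - (8768*(-1/5827) + 951*(1/4267)) = 3 - (-8768/5827 + 951/4267) = 3 - 1*(-31871579/24863809) = 3 + 31871579/24863809 = 106463006/24863809 ≈ 4.2818)
k*I = -26*106463006/24863809 = -2768038156/24863809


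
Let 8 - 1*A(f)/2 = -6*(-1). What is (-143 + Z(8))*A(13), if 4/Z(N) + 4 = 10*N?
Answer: -10864/19 ≈ -571.79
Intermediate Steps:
Z(N) = 4/(-4 + 10*N)
A(f) = 4 (A(f) = 16 - (-2)*6*(-1) = 16 - (-2)*(-6) = 16 - 2*6 = 16 - 12 = 4)
(-143 + Z(8))*A(13) = (-143 + 2/(-2 + 5*8))*4 = (-143 + 2/(-2 + 40))*4 = (-143 + 2/38)*4 = (-143 + 2*(1/38))*4 = (-143 + 1/19)*4 = -2716/19*4 = -10864/19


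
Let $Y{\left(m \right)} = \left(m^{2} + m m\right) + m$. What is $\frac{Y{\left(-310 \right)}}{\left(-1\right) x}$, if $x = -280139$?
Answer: $\frac{191890}{280139} \approx 0.68498$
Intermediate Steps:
$Y{\left(m \right)} = m + 2 m^{2}$ ($Y{\left(m \right)} = \left(m^{2} + m^{2}\right) + m = 2 m^{2} + m = m + 2 m^{2}$)
$\frac{Y{\left(-310 \right)}}{\left(-1\right) x} = \frac{\left(-310\right) \left(1 + 2 \left(-310\right)\right)}{\left(-1\right) \left(-280139\right)} = \frac{\left(-310\right) \left(1 - 620\right)}{280139} = \left(-310\right) \left(-619\right) \frac{1}{280139} = 191890 \cdot \frac{1}{280139} = \frac{191890}{280139}$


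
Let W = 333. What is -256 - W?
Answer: -589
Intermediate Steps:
-256 - W = -256 - 1*333 = -256 - 333 = -589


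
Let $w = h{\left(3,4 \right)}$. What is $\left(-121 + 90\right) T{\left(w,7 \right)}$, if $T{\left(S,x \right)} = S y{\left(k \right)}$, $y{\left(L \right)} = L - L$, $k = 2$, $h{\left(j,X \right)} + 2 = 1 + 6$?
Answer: $0$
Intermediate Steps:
$h{\left(j,X \right)} = 5$ ($h{\left(j,X \right)} = -2 + \left(1 + 6\right) = -2 + 7 = 5$)
$w = 5$
$y{\left(L \right)} = 0$
$T{\left(S,x \right)} = 0$ ($T{\left(S,x \right)} = S 0 = 0$)
$\left(-121 + 90\right) T{\left(w,7 \right)} = \left(-121 + 90\right) 0 = \left(-31\right) 0 = 0$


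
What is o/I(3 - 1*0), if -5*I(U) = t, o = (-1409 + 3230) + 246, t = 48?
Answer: -3445/16 ≈ -215.31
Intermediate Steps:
o = 2067 (o = 1821 + 246 = 2067)
I(U) = -48/5 (I(U) = -1/5*48 = -48/5)
o/I(3 - 1*0) = 2067/(-48/5) = 2067*(-5/48) = -3445/16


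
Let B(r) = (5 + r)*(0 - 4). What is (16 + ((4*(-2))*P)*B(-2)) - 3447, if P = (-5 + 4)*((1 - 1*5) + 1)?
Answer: -3143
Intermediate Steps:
B(r) = -20 - 4*r (B(r) = (5 + r)*(-4) = -20 - 4*r)
P = 3 (P = -((1 - 5) + 1) = -(-4 + 1) = -1*(-3) = 3)
(16 + ((4*(-2))*P)*B(-2)) - 3447 = (16 + ((4*(-2))*3)*(-20 - 4*(-2))) - 3447 = (16 + (-8*3)*(-20 + 8)) - 3447 = (16 - 24*(-12)) - 3447 = (16 + 288) - 3447 = 304 - 3447 = -3143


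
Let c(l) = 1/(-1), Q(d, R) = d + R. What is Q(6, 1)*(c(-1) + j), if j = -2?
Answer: -21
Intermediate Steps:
Q(d, R) = R + d
c(l) = -1
Q(6, 1)*(c(-1) + j) = (1 + 6)*(-1 - 2) = 7*(-3) = -21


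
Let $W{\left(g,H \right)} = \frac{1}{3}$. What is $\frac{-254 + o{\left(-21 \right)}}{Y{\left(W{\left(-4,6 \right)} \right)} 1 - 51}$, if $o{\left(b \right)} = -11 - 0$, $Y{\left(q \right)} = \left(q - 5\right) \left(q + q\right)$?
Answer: $\frac{2385}{487} \approx 4.8973$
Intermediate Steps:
$W{\left(g,H \right)} = \frac{1}{3}$
$Y{\left(q \right)} = 2 q \left(-5 + q\right)$ ($Y{\left(q \right)} = \left(-5 + q\right) 2 q = 2 q \left(-5 + q\right)$)
$o{\left(b \right)} = -11$ ($o{\left(b \right)} = -11 + 0 = -11$)
$\frac{-254 + o{\left(-21 \right)}}{Y{\left(W{\left(-4,6 \right)} \right)} 1 - 51} = \frac{-254 - 11}{2 \cdot \frac{1}{3} \left(-5 + \frac{1}{3}\right) 1 - 51} = - \frac{265}{2 \cdot \frac{1}{3} \left(- \frac{14}{3}\right) 1 - 51} = - \frac{265}{\left(- \frac{28}{9}\right) 1 - 51} = - \frac{265}{- \frac{28}{9} - 51} = - \frac{265}{- \frac{487}{9}} = \left(-265\right) \left(- \frac{9}{487}\right) = \frac{2385}{487}$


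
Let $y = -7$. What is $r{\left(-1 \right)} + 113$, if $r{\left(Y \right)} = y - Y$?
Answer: $107$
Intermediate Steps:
$r{\left(Y \right)} = -7 - Y$
$r{\left(-1 \right)} + 113 = \left(-7 - -1\right) + 113 = \left(-7 + 1\right) + 113 = -6 + 113 = 107$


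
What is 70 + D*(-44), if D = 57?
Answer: -2438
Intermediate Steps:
70 + D*(-44) = 70 + 57*(-44) = 70 - 2508 = -2438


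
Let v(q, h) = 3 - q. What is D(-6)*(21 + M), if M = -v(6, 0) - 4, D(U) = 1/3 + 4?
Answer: 260/3 ≈ 86.667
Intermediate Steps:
D(U) = 13/3 (D(U) = 1/3 + 4 = 13/3)
M = -1 (M = -(3 - 1*6) - 4 = -(3 - 6) - 4 = -1*(-3) - 4 = 3 - 4 = -1)
D(-6)*(21 + M) = 13*(21 - 1)/3 = (13/3)*20 = 260/3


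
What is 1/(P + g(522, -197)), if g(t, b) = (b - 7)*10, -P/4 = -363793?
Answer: 1/1453132 ≈ 6.8817e-7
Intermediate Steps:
P = 1455172 (P = -4*(-363793) = 1455172)
g(t, b) = -70 + 10*b (g(t, b) = (-7 + b)*10 = -70 + 10*b)
1/(P + g(522, -197)) = 1/(1455172 + (-70 + 10*(-197))) = 1/(1455172 + (-70 - 1970)) = 1/(1455172 - 2040) = 1/1453132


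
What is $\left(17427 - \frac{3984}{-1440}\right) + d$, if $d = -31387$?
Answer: $- \frac{418717}{30} \approx -13957.0$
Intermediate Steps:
$\left(17427 - \frac{3984}{-1440}\right) + d = \left(17427 - \frac{3984}{-1440}\right) - 31387 = \left(17427 - - \frac{83}{30}\right) - 31387 = \left(17427 + \frac{83}{30}\right) - 31387 = \frac{522893}{30} - 31387 = - \frac{418717}{30}$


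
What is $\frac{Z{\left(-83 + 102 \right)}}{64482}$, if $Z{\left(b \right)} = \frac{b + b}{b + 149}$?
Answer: $\frac{19}{5416488} \approx 3.5078 \cdot 10^{-6}$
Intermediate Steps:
$Z{\left(b \right)} = \frac{2 b}{149 + b}$
$\frac{Z{\left(-83 + 102 \right)}}{64482} = \frac{2 \left(-83 + 102\right) \frac{1}{149 + \left(-83 + 102\right)}}{64482} = 2 \cdot 19 \frac{1}{149 + 19} \cdot \frac{1}{64482} = 2 \cdot 19 \cdot \frac{1}{168} \cdot \frac{1}{64482} = \frac{19}{84} \cdot \frac{1}{64482} = \frac{19}{5416488}$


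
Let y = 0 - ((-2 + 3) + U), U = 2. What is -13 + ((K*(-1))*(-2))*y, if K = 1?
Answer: -19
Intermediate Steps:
y = -3 (y = 0 - ((-2 + 3) + 2) = 0 - (1 + 2) = 0 - 1*3 = 0 - 3 = -3)
-13 + ((K*(-1))*(-2))*y = -13 + ((1*(-1))*(-2))*(-3) = -13 - 1*(-2)*(-3) = -13 + 2*(-3) = -13 - 6 = -19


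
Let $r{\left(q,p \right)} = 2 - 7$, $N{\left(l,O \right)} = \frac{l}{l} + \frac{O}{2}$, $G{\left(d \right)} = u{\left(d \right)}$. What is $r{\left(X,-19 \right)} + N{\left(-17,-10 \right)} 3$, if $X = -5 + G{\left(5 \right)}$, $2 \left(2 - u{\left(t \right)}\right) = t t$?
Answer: $-17$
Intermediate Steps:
$u{\left(t \right)} = 2 - \frac{t^{2}}{2}$ ($u{\left(t \right)} = 2 - \frac{t t}{2} = 2 - \frac{t^{2}}{2}$)
$G{\left(d \right)} = 2 - \frac{d^{2}}{2}$
$N{\left(l,O \right)} = 1 + \frac{O}{2}$ ($N{\left(l,O \right)} = 1 + O \frac{1}{2} = 1 + \frac{O}{2}$)
$X = - \frac{31}{2}$ ($X = -5 + \left(2 - \frac{5^{2}}{2}\right) = -5 + \left(2 - \frac{25}{2}\right) = -5 - \frac{21}{2} = - \frac{31}{2} \approx -15.5$)
$r{\left(q,p \right)} = -5$ ($r{\left(q,p \right)} = 2 - 7 = -5$)
$r{\left(X,-19 \right)} + N{\left(-17,-10 \right)} 3 = -5 + \left(1 + \frac{1}{2} \left(-10\right)\right) 3 = -5 + \left(1 - 5\right) 3 = -5 - 12 = -17$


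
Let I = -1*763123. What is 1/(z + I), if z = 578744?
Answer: -1/184379 ≈ -5.4236e-6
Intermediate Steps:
I = -763123
1/(z + I) = 1/(578744 - 763123) = 1/(-184379) = -1/184379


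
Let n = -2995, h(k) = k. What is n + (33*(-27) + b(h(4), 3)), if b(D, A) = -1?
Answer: -3887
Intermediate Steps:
n + (33*(-27) + b(h(4), 3)) = -2995 + (33*(-27) - 1) = -2995 + (-891 - 1) = -2995 - 892 = -3887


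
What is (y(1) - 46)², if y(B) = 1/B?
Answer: 2025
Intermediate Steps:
y(B) = 1/B
(y(1) - 46)² = (1/1 - 46)² = (1 - 46)² = (-45)² = 2025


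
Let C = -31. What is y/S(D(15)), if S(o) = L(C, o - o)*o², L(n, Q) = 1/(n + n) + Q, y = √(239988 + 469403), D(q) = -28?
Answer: -31*√709391/392 ≈ -66.607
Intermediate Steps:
y = √709391 ≈ 842.25
L(n, Q) = Q + 1/(2*n) (L(n, Q) = 1/(2*n) + Q = Q + 1/(2*n))
S(o) = -o²/62 (S(o) = ((o - o) + (½)/(-31))*o² = (0 + (½)*(-1/31))*o² = (0 - 1/62)*o² = -o²/62)
y/S(D(15)) = √709391/((-1/62*(-28)²)) = √709391/((-1/62*784)) = √709391/(-392/31) = √709391*(-31/392) = -31*√709391/392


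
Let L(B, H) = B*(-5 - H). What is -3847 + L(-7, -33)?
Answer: -4043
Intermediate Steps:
-3847 + L(-7, -33) = -3847 - 1*(-7)*(5 - 33) = -3847 - 1*(-7)*(-28) = -3847 - 196 = -4043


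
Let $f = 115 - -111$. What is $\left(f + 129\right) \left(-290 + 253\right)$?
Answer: $-13135$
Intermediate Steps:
$f = 226$ ($f = 115 + 111 = 226$)
$\left(f + 129\right) \left(-290 + 253\right) = \left(226 + 129\right) \left(-290 + 253\right) = 355 \left(-37\right) = -13135$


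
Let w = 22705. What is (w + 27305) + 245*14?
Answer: 53440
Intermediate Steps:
(w + 27305) + 245*14 = (22705 + 27305) + 245*14 = 50010 + 3430 = 53440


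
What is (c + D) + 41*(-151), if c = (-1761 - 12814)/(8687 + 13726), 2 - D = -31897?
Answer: 576178829/22413 ≈ 25707.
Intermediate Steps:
D = 31899 (D = 2 - 1*(-31897) = 2 + 31897 = 31899)
c = -14575/22413 ≈ -0.65029
(c + D) + 41*(-151) = (-14575/22413 + 31899) + 41*(-151) = 714937712/22413 - 6191 = 576178829/22413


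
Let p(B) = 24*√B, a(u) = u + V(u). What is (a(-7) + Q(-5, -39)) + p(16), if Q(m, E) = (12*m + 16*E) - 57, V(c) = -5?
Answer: -657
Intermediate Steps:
Q(m, E) = -57 + 12*m + 16*E
a(u) = -5 + u (a(u) = u - 5 = -5 + u)
(a(-7) + Q(-5, -39)) + p(16) = ((-5 - 7) + (-57 + 12*(-5) + 16*(-39))) + 24*√16 = (-12 + (-57 - 60 - 624)) + 24*4 = (-12 - 741) + 96 = -753 + 96 = -657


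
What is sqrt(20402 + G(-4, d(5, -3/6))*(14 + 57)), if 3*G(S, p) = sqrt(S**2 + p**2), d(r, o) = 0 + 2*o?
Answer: sqrt(183618 + 213*sqrt(17))/3 ≈ 143.18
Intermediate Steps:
d(r, o) = 2*o
G(S, p) = sqrt(S**2 + p**2)/3
sqrt(20402 + G(-4, d(5, -3/6))*(14 + 57)) = sqrt(20402 + (sqrt((-4)**2 + (2*(-3/6))**2)/3)*(14 + 57)) = sqrt(20402 + (sqrt(16 + (2*(-3*1/6))**2)/3)*71) = sqrt(20402 + (sqrt(16 + (2*(-1/2))**2)/3)*71) = sqrt(20402 + (sqrt(16 + (-1)**2)/3)*71) = sqrt(20402 + (sqrt(16 + 1)/3)*71) = sqrt(20402 + (sqrt(17)/3)*71) = sqrt(20402 + 71*sqrt(17)/3)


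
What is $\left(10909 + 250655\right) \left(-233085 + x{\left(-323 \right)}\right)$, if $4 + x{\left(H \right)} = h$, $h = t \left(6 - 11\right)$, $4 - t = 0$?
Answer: $-60972922476$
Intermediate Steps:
$t = 4$ ($t = 4 - 0 = 4 + 0 = 4$)
$h = -20$ ($h = 4 \left(6 - 11\right) = 4 \left(-5\right) = -20$)
$x{\left(H \right)} = -24$ ($x{\left(H \right)} = -4 - 20 = -24$)
$\left(10909 + 250655\right) \left(-233085 + x{\left(-323 \right)}\right) = \left(10909 + 250655\right) \left(-233085 - 24\right) = 261564 \left(-233109\right) = -60972922476$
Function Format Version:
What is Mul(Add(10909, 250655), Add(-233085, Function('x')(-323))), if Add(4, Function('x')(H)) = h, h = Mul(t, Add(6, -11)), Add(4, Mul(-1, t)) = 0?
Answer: -60972922476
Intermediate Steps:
t = 4 (t = Add(4, Mul(-1, 0)) = Add(4, 0) = 4)
h = -20 (h = Mul(4, Add(6, -11)) = Mul(4, -5) = -20)
Function('x')(H) = -24 (Function('x')(H) = Add(-4, -20) = -24)
Mul(Add(10909, 250655), Add(-233085, Function('x')(-323))) = Mul(Add(10909, 250655), Add(-233085, -24)) = Mul(261564, -233109) = -60972922476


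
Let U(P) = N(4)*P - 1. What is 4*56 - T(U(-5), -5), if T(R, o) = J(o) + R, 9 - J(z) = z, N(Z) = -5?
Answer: 186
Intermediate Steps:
U(P) = -1 - 5*P (U(P) = -5*P - 1 = -1 - 5*P)
J(z) = 9 - z
T(R, o) = 9 + R - o (T(R, o) = (9 - o) + R = 9 + R - o)
4*56 - T(U(-5), -5) = 4*56 - (9 + (-1 - 5*(-5)) - 1*(-5)) = 224 - (9 + (-1 + 25) + 5) = 224 - (9 + 24 + 5) = 224 - 1*38 = 224 - 38 = 186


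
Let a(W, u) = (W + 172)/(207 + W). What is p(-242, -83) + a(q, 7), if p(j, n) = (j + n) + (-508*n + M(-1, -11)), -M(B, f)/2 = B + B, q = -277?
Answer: 83689/2 ≈ 41845.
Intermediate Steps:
M(B, f) = -4*B (M(B, f) = -2*(B + B) = -4*B)
p(j, n) = 4 + j - 507*n (p(j, n) = (j + n) + (-508*n - 4*(-1)) = (j + n) + (-508*n + 4) = (j + n) + (4 - 508*n) = 4 + j - 507*n)
a(W, u) = (172 + W)/(207 + W)
p(-242, -83) + a(q, 7) = (4 - 242 - 507*(-83)) + (172 - 277)/(207 - 277) = (4 - 242 + 42081) - 105/(-70) = 41843 - 1/70*(-105) = 41843 + 3/2 = 83689/2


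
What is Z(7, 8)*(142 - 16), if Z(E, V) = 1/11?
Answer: 126/11 ≈ 11.455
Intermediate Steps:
Z(E, V) = 1/11
Z(7, 8)*(142 - 16) = (142 - 16)/11 = (1/11)*126 = 126/11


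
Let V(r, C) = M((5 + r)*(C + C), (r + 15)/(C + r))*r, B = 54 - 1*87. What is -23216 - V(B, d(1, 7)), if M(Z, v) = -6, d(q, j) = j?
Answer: -23414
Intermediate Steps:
B = -33 (B = 54 - 87 = -33)
V(r, C) = -6*r
-23216 - V(B, d(1, 7)) = -23216 - (-6)*(-33) = -23216 - 1*198 = -23216 - 198 = -23414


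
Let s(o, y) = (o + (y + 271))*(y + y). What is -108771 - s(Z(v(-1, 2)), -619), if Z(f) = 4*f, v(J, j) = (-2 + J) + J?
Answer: -559403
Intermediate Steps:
v(J, j) = -2 + 2*J
s(o, y) = 2*y*(271 + o + y) (s(o, y) = (o + (271 + y))*(2*y) = (271 + o + y)*(2*y) = 2*y*(271 + o + y))
-108771 - s(Z(v(-1, 2)), -619) = -108771 - 2*(-619)*(271 + 4*(-2 + 2*(-1)) - 619) = -108771 - 2*(-619)*(271 + 4*(-2 - 2) - 619) = -108771 - 2*(-619)*(271 + 4*(-4) - 619) = -108771 - 2*(-619)*(271 - 16 - 619) = -108771 - 2*(-619)*(-364) = -108771 - 1*450632 = -108771 - 450632 = -559403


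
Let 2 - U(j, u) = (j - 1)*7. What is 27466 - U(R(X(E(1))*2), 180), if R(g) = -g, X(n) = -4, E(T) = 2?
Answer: 27513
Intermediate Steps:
U(j, u) = 9 - 7*j (U(j, u) = 2 - (j - 1)*7 = 2 - (-1 + j)*7 = 2 - (-7 + 7*j) = 2 + (7 - 7*j) = 9 - 7*j)
27466 - U(R(X(E(1))*2), 180) = 27466 - (9 - (-7)*(-4*2)) = 27466 - (9 - (-7)*(-8)) = 27466 - (9 - 7*8) = 27466 - (9 - 56) = 27466 - 1*(-47) = 27466 + 47 = 27513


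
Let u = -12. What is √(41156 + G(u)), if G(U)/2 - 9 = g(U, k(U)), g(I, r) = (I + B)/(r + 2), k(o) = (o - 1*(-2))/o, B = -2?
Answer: √11896430/17 ≈ 202.89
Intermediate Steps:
k(o) = (2 + o)/o (k(o) = (o + 2)/o = (2 + o)/o)
g(I, r) = (-2 + I)/(2 + r) (g(I, r) = (I - 2)/(r + 2) = (-2 + I)/(2 + r))
G(U) = 18 + 2*(-2 + U)/(2 + (2 + U)/U) (G(U) = 18 + 2*((-2 + U)/(2 + (2 + U)/U)) = 18 + 2*(-2 + U)/(2 + (2 + U)/U))
√(41156 + G(u)) = √(41156 + 2*(18 + (-12)² + 25*(-12))/(2 + 3*(-12))) = √(41156 + 2*(18 + 144 - 300)/(2 - 36)) = √(41156 + 2*(-138)/(-34)) = √(41156 + 2*(-1/34)*(-138)) = √(41156 + 138/17) = √(699790/17) = √11896430/17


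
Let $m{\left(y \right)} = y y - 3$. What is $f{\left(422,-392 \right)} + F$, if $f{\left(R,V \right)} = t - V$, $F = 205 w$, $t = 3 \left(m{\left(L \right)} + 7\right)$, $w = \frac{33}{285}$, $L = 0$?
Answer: $\frac{8127}{19} \approx 427.74$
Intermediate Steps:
$w = \frac{11}{95}$ ($w = 33 \cdot \frac{1}{285} = \frac{11}{95} \approx 0.11579$)
$m{\left(y \right)} = -3 + y^{2}$ ($m{\left(y \right)} = y^{2} - 3 = -3 + y^{2}$)
$t = 12$ ($t = 3 \left(\left(-3 + 0^{2}\right) + 7\right) = 3 \left(\left(-3 + 0\right) + 7\right) = 3 \left(-3 + 7\right) = 3 \cdot 4 = 12$)
$F = \frac{451}{19}$ ($F = 205 \cdot \frac{11}{95} = \frac{451}{19} \approx 23.737$)
$f{\left(R,V \right)} = 12 - V$
$f{\left(422,-392 \right)} + F = \left(12 - -392\right) + \frac{451}{19} = \left(12 + 392\right) + \frac{451}{19} = 404 + \frac{451}{19} = \frac{8127}{19}$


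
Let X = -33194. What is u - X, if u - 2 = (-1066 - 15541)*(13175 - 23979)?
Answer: 179455224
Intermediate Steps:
u = 179422030 (u = 2 + (-1066 - 15541)*(13175 - 23979) = 2 - 16607*(-10804) = 2 + 179422028 = 179422030)
u - X = 179422030 - 1*(-33194) = 179422030 + 33194 = 179455224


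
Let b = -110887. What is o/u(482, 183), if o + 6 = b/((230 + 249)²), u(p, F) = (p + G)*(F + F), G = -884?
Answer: 1487533/33758113212 ≈ 4.4064e-5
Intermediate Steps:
u(p, F) = 2*F*(-884 + p) (u(p, F) = (p - 884)*(F + F) = (-884 + p)*(2*F) = 2*F*(-884 + p))
o = -1487533/229441 (o = -6 - 110887/(230 + 249)² = -6 - 110887/(479²) = -6 - 110887/229441 = -1487533/229441 ≈ -6.4833)
o/u(482, 183) = -1487533*1/(366*(-884 + 482))/229441 = -1487533/(229441*(2*183*(-402))) = -1487533/229441/(-147132) = -1487533/229441*(-1/147132) = 1487533/33758113212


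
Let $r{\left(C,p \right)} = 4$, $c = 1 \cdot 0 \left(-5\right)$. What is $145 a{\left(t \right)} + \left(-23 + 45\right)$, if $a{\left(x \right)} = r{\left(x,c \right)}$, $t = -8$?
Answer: $602$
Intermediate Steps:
$c = 0$ ($c = 0 \left(-5\right) = 0$)
$a{\left(x \right)} = 4$
$145 a{\left(t \right)} + \left(-23 + 45\right) = 145 \cdot 4 + \left(-23 + 45\right) = 580 + 22 = 602$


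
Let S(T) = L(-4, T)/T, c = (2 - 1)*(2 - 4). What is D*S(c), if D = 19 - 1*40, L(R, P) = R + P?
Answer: -63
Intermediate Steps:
c = -2 (c = 1*(-2) = -2)
L(R, P) = P + R
D = -21 (D = 19 - 40 = -21)
S(T) = (-4 + T)/T (S(T) = (T - 4)/T = (-4 + T)/T)
D*S(c) = -21*(-4 - 2)/(-2) = -(-21)*(-6)/2 = -21*3 = -63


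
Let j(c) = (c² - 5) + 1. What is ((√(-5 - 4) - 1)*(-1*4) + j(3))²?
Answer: -63 - 216*I ≈ -63.0 - 216.0*I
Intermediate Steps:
j(c) = -4 + c² (j(c) = (-5 + c²) + 1 = -4 + c²)
((√(-5 - 4) - 1)*(-1*4) + j(3))² = ((√(-5 - 4) - 1)*(-1*4) + (-4 + 3²))² = ((√(-9) - 1)*(-4) + (-4 + 9))² = ((3*I - 1)*(-4) + 5)² = ((-1 + 3*I)*(-4) + 5)² = ((4 - 12*I) + 5)² = (9 - 12*I)²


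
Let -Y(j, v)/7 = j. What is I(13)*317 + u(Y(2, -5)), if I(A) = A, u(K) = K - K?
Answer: 4121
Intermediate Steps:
Y(j, v) = -7*j
u(K) = 0
I(13)*317 + u(Y(2, -5)) = 13*317 + 0 = 4121 + 0 = 4121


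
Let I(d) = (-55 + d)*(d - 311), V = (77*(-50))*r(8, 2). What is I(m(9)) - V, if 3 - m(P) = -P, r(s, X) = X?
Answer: 20557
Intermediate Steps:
m(P) = 3 + P (m(P) = 3 - (-1)*P = 3 + P)
V = -7700 (V = (77*(-50))*2 = -3850*2 = -7700)
I(d) = (-311 + d)*(-55 + d) (I(d) = (-55 + d)*(-311 + d) = (-311 + d)*(-55 + d))
I(m(9)) - V = (17105 + (3 + 9)² - 366*(3 + 9)) - 1*(-7700) = (17105 + 12² - 366*12) + 7700 = (17105 + 144 - 4392) + 7700 = 12857 + 7700 = 20557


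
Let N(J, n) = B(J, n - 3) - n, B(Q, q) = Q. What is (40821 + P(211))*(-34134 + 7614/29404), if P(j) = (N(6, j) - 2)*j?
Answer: 716619324708/7351 ≈ 9.7486e+7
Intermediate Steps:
N(J, n) = J - n
P(j) = j*(4 - j) (P(j) = ((6 - j) - 2)*j = (4 - j)*j = j*(4 - j))
(40821 + P(211))*(-34134 + 7614/29404) = (40821 + 211*(4 - 1*211))*(-34134 + 7614/29404) = (40821 + 211*(4 - 211))*(-34134 + 7614*(1/29404)) = (40821 + 211*(-207))*(-34134 + 3807/14702) = (40821 - 43677)*(-501834261/14702) = -2856*(-501834261/14702) = 716619324708/7351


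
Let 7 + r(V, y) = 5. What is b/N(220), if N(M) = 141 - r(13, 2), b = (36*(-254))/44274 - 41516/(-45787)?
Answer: 236567176/48314305039 ≈ 0.0048964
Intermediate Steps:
r(V, y) = -2 (r(V, y) = -7 + 5 = -2)
b = 236567176/337862273 (b = -9144*1/44274 - 41516*(-1/45787) = -1524/7379 + 41516/45787 = 236567176/337862273 ≈ 0.70019)
N(M) = 143 (N(M) = 141 - 1*(-2) = 141 + 2 = 143)
b/N(220) = (236567176/337862273)/143 = (236567176/337862273)*(1/143) = 236567176/48314305039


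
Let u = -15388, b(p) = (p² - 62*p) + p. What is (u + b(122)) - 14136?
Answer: -22082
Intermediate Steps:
b(p) = p² - 61*p
(u + b(122)) - 14136 = (-15388 + 122*(-61 + 122)) - 14136 = (-15388 + 122*61) - 14136 = (-15388 + 7442) - 14136 = -7946 - 14136 = -22082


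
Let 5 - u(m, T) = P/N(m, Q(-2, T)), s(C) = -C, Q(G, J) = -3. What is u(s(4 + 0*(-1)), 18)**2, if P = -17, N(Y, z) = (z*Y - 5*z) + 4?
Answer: 29584/961 ≈ 30.785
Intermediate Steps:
N(Y, z) = 4 - 5*z + Y*z (N(Y, z) = (Y*z - 5*z) + 4 = (-5*z + Y*z) + 4 = 4 - 5*z + Y*z)
u(m, T) = 5 + 17/(19 - 3*m) (u(m, T) = 5 - (-17)/(4 - 5*(-3) + m*(-3)) = 5 - (-17)/(4 + 15 - 3*m) = 5 - (-17)/(19 - 3*m) = 5 + 17/(19 - 3*m))
u(s(4 + 0*(-1)), 18)**2 = ((112 - (-15)*(4 + 0*(-1)))/(19 - (-3)*(4 + 0*(-1))))**2 = ((112 - (-15)*(4 + 0))/(19 - (-3)*(4 + 0)))**2 = ((112 - (-15)*4)/(19 - (-3)*4))**2 = ((112 - 15*(-4))/(19 - 3*(-4)))**2 = ((112 + 60)/(19 + 12))**2 = (172/31)**2 = 29584/961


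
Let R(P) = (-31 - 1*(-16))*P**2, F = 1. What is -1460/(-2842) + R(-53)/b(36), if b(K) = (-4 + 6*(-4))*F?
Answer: 8556325/5684 ≈ 1505.3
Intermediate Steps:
R(P) = -15*P**2 (R(P) = (-31 + 16)*P**2 = -15*P**2)
b(K) = -28 (b(K) = (-4 + 6*(-4))*1 = (-4 - 24)*1 = -28*1 = -28)
-1460/(-2842) + R(-53)/b(36) = -1460/(-2842) - 15*(-53)**2/(-28) = -1460*(-1/2842) - 15*2809*(-1/28) = 730/1421 - 42135*(-1/28) = 730/1421 + 42135/28 = 8556325/5684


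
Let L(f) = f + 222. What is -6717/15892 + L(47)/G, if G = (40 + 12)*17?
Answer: -103930/878033 ≈ -0.11837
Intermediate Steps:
L(f) = 222 + f
G = 884 (G = 52*17 = 884)
-6717/15892 + L(47)/G = -6717/15892 + (222 + 47)/884 = -6717*1/15892 + 269*(1/884) = -6717/15892 + 269/884 = -103930/878033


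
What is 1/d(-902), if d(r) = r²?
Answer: 1/813604 ≈ 1.2291e-6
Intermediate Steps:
1/d(-902) = 1/((-902)²) = 1/813604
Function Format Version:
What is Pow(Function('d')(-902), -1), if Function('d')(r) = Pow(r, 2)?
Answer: Rational(1, 813604) ≈ 1.2291e-6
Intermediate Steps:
Pow(Function('d')(-902), -1) = Pow(Pow(-902, 2), -1) = Pow(813604, -1) = Rational(1, 813604)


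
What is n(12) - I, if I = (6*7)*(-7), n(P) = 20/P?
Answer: 887/3 ≈ 295.67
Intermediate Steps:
I = -294 (I = 42*(-7) = -294)
n(12) - I = 20/12 - 1*(-294) = 20*(1/12) + 294 = 5/3 + 294 = 887/3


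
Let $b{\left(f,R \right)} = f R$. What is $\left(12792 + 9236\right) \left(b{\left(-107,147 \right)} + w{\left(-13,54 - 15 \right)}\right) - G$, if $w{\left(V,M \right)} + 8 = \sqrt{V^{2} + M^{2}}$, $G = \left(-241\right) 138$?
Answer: $-346621378 + 286364 \sqrt{10} \approx -3.4572 \cdot 10^{8}$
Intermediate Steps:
$G = -33258$
$w{\left(V,M \right)} = -8 + \sqrt{M^{2} + V^{2}}$ ($w{\left(V,M \right)} = -8 + \sqrt{V^{2} + M^{2}} = -8 + \sqrt{M^{2} + V^{2}}$)
$b{\left(f,R \right)} = R f$
$\left(12792 + 9236\right) \left(b{\left(-107,147 \right)} + w{\left(-13,54 - 15 \right)}\right) - G = \left(12792 + 9236\right) \left(147 \left(-107\right) - \left(8 - \sqrt{\left(54 - 15\right)^{2} + \left(-13\right)^{2}}\right)\right) - -33258 = 22028 \left(-15729 - \left(8 - \sqrt{39^{2} + 169}\right)\right) + 33258 = 22028 \left(-15729 - \left(8 - \sqrt{1521 + 169}\right)\right) + 33258 = 22028 \left(-15729 - \left(8 - \sqrt{1690}\right)\right) + 33258 = 22028 \left(-15729 - \left(8 - 13 \sqrt{10}\right)\right) + 33258 = 22028 \left(-15737 + 13 \sqrt{10}\right) + 33258 = \left(-346654636 + 286364 \sqrt{10}\right) + 33258 = -346621378 + 286364 \sqrt{10}$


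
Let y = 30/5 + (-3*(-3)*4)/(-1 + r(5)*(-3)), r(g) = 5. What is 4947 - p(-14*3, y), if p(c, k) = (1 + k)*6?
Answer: 9837/2 ≈ 4918.5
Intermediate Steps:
y = 15/4 (y = 30/5 + (-3*(-3)*4)/(-1 + 5*(-3)) = 30*(⅕) + (9*4)/(-1 - 15) = 6 + 36/(-16) = 6 + 36*(-1/16) = 6 - 9/4 = 15/4 ≈ 3.7500)
p(c, k) = 6 + 6*k
4947 - p(-14*3, y) = 4947 - (6 + 6*(15/4)) = 4947 - (6 + 45/2) = 4947 - 1*57/2 = 4947 - 57/2 = 9837/2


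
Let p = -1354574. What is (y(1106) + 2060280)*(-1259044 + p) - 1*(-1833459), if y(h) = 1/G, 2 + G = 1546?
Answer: -4157052523303341/772 ≈ -5.3848e+12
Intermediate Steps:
G = 1544 (G = -2 + 1546 = 1544)
y(h) = 1/1544
(y(1106) + 2060280)*(-1259044 + p) - 1*(-1833459) = (1/1544 + 2060280)*(-1259044 - 1354574) - 1*(-1833459) = (3181072321/1544)*(-2613618) + 1833459 = -4157053938733689/772 + 1833459 = -4157052523303341/772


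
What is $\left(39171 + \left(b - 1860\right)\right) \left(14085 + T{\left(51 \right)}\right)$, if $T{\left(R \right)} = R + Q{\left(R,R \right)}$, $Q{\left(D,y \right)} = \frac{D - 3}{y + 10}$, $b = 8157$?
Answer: $\frac{39209056992}{61} \approx 6.4277 \cdot 10^{8}$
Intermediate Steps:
$Q{\left(D,y \right)} = \frac{-3 + D}{10 + y}$
$T{\left(R \right)} = R + \frac{-3 + R}{10 + R}$
$\left(39171 + \left(b - 1860\right)\right) \left(14085 + T{\left(51 \right)}\right) = \left(39171 + \left(8157 - 1860\right)\right) \left(14085 + \frac{-3 + 51 + 51 \left(10 + 51\right)}{10 + 51}\right) = \left(39171 + \left(8157 - 1860\right)\right) \left(14085 + \frac{-3 + 51 + 51 \cdot 61}{61}\right) = \left(39171 + 6297\right) \left(14085 + \frac{-3 + 51 + 3111}{61}\right) = 45468 \left(14085 + \frac{1}{61} \cdot 3159\right) = 45468 \left(14085 + \frac{3159}{61}\right) = 45468 \cdot \frac{862344}{61} = \frac{39209056992}{61}$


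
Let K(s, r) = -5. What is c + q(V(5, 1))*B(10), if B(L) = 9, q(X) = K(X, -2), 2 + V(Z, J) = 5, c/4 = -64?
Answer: -301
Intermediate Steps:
c = -256 (c = 4*(-64) = -256)
V(Z, J) = 3 (V(Z, J) = -2 + 5 = 3)
q(X) = -5
c + q(V(5, 1))*B(10) = -256 - 5*9 = -256 - 45 = -301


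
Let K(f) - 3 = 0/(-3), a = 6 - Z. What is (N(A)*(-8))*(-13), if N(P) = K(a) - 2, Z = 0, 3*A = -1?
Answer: 104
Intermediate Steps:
A = -⅓ (A = (⅓)*(-1) = -⅓ ≈ -0.33333)
a = 6 (a = 6 - 1*0 = 6 + 0 = 6)
K(f) = 3 (K(f) = 3 + 0/(-3) = 3 + 0*(-⅓) = 3 + 0 = 3)
N(P) = 1 (N(P) = 3 - 2 = 1)
(N(A)*(-8))*(-13) = (1*(-8))*(-13) = -8*(-13) = 104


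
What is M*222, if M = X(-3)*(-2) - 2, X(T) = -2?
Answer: 444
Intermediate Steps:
M = 2 (M = -2*(-2) - 2 = 4 - 2 = 2)
M*222 = 2*222 = 444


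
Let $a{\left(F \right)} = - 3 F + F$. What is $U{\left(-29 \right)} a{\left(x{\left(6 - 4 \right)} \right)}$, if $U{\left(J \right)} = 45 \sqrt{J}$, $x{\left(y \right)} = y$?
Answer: $- 180 i \sqrt{29} \approx - 969.33 i$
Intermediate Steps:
$a{\left(F \right)} = - 2 F$
$U{\left(-29 \right)} a{\left(x{\left(6 - 4 \right)} \right)} = 45 \sqrt{-29} \left(- 2 \left(6 - 4\right)\right) = 45 i \sqrt{29} \left(- 2 \left(6 - 4\right)\right) = 45 i \sqrt{29} \left(\left(-2\right) 2\right) = 45 i \sqrt{29} \left(-4\right) = - 180 i \sqrt{29}$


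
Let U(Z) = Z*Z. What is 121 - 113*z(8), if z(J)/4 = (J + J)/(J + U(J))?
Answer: 185/9 ≈ 20.556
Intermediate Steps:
U(Z) = Z²
z(J) = 8*J/(J + J²) (z(J) = 4*((J + J)/(J + J²)) = 4*((2*J)/(J + J²)) = 4*(2*J/(J + J²)) = 8*J/(J + J²))
121 - 113*z(8) = 121 - 904/(1 + 8) = 121 - 904/9 = 185/9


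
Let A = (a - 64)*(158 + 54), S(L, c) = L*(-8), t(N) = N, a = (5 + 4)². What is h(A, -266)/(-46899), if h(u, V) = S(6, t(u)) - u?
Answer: 3652/46899 ≈ 0.077869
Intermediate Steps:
a = 81 (a = 9² = 81)
S(L, c) = -8*L
A = 3604 (A = (81 - 64)*(158 + 54) = 17*212 = 3604)
h(u, V) = -48 - u (h(u, V) = -8*6 - u = -48 - u)
h(A, -266)/(-46899) = (-48 - 1*3604)/(-46899) = (-48 - 3604)*(-1/46899) = -3652*(-1/46899) = 3652/46899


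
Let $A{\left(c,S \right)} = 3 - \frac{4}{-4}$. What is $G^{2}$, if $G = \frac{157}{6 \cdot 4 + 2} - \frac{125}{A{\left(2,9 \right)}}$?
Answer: $\frac{1718721}{2704} \approx 635.62$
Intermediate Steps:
$A{\left(c,S \right)} = 4$ ($A{\left(c,S \right)} = 3 - -1 = 3 + 1 = 4$)
$G = - \frac{1311}{52}$ ($G = \frac{157}{6 \cdot 4 + 2} - \frac{125}{4} = \frac{157}{24 + 2} - \frac{125}{4} = \frac{157}{26} - \frac{125}{4} = - \frac{1311}{52} \approx -25.212$)
$G^{2} = \left(- \frac{1311}{52}\right)^{2} = \frac{1718721}{2704}$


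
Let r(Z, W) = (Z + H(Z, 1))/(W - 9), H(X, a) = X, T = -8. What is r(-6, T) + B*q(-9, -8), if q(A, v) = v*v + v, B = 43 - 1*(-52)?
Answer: 90452/17 ≈ 5320.7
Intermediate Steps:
B = 95 (B = 43 + 52 = 95)
q(A, v) = v + v**2 (q(A, v) = v**2 + v = v + v**2)
r(Z, W) = 2*Z/(-9 + W) (r(Z, W) = (Z + Z)/(W - 9) = (2*Z)/(-9 + W) = 2*Z/(-9 + W))
r(-6, T) + B*q(-9, -8) = 2*(-6)/(-9 - 8) + 95*(-8*(1 - 8)) = 2*(-6)/(-17) + 95*(-8*(-7)) = 2*(-6)*(-1/17) + 95*56 = 12/17 + 5320 = 90452/17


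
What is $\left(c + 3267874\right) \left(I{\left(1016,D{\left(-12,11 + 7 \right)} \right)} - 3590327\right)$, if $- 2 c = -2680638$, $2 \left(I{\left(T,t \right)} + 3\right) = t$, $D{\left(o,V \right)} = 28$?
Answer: $-16544869058988$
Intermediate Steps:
$I{\left(T,t \right)} = -3 + \frac{t}{2}$
$c = 1340319$ ($c = \left(- \frac{1}{2}\right) \left(-2680638\right) = 1340319$)
$\left(c + 3267874\right) \left(I{\left(1016,D{\left(-12,11 + 7 \right)} \right)} - 3590327\right) = \left(1340319 + 3267874\right) \left(\left(-3 + \frac{1}{2} \cdot 28\right) - 3590327\right) = 4608193 \left(\left(-3 + 14\right) - 3590327\right) = 4608193 \left(11 - 3590327\right) = 4608193 \left(-3590316\right) = -16544869058988$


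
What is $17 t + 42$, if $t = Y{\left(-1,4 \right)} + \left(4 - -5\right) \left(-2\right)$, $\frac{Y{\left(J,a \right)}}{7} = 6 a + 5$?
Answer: $3187$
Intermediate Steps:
$Y{\left(J,a \right)} = 35 + 42 a$ ($Y{\left(J,a \right)} = 7 \left(6 a + 5\right) = 7 \left(5 + 6 a\right) = 35 + 42 a$)
$t = 185$ ($t = \left(35 + 42 \cdot 4\right) + \left(4 - -5\right) \left(-2\right) = \left(35 + 168\right) + \left(4 + 5\right) \left(-2\right) = 203 + 9 \left(-2\right) = 203 - 18 = 185$)
$17 t + 42 = 17 \cdot 185 + 42 = 3145 + 42 = 3187$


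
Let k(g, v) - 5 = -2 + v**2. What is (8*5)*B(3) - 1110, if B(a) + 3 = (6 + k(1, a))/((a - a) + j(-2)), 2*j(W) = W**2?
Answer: -870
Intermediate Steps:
j(W) = W**2/2
k(g, v) = 3 + v**2 (k(g, v) = 5 + (-2 + v**2) = 3 + v**2)
B(a) = 3/2 + a**2/2 (B(a) = -3 + (6 + (3 + a**2))/((a - a) + (1/2)*(-2)**2) = -3 + (9 + a**2)/(0 + (1/2)*4) = -3 + (9 + a**2)/(0 + 2) = -3 + (9 + a**2)/2 = -3 + (9 + a**2)*(1/2) = -3 + (9/2 + a**2/2) = 3/2 + a**2/2)
(8*5)*B(3) - 1110 = (8*5)*(3/2 + (1/2)*3**2) - 1110 = 40*(3/2 + (1/2)*9) - 1110 = 40*(3/2 + 9/2) - 1110 = 40*6 - 1110 = 240 - 1110 = -870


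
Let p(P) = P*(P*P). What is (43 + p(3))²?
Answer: 4900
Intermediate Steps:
p(P) = P³ (p(P) = P*P² = P³)
(43 + p(3))² = (43 + 3³)² = (43 + 27)² = 70² = 4900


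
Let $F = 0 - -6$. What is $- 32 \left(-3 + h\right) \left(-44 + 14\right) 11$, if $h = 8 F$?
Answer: $475200$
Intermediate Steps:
$F = 6$ ($F = 0 + 6 = 6$)
$h = 48$ ($h = 8 \cdot 6 = 48$)
$- 32 \left(-3 + h\right) \left(-44 + 14\right) 11 = - 32 \left(-3 + 48\right) \left(-44 + 14\right) 11 = - 32 \cdot 45 \left(-30\right) 11 = \left(-32\right) \left(-1350\right) 11 = 43200 \cdot 11 = 475200$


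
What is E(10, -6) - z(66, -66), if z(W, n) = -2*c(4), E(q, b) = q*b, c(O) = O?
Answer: -52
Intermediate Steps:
E(q, b) = b*q
z(W, n) = -8 (z(W, n) = -2*4 = -8)
E(10, -6) - z(66, -66) = -6*10 - 1*(-8) = -60 + 8 = -52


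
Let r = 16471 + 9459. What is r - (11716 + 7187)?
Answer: 7027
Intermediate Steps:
r = 25930
r - (11716 + 7187) = 25930 - (11716 + 7187) = 25930 - 1*18903 = 25930 - 18903 = 7027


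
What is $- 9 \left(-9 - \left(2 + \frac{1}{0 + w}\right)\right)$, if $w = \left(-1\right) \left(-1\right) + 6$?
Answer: $\frac{702}{7} \approx 100.29$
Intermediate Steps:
$w = 7$ ($w = 1 + 6 = 7$)
$- 9 \left(-9 - \left(2 + \frac{1}{0 + w}\right)\right) = - 9 \left(-9 - \left(2 + \frac{1}{0 + 7}\right)\right) = - 9 \left(-9 - \frac{15}{7}\right) = \left(-9\right) \left(- \frac{78}{7}\right) = \frac{702}{7}$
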